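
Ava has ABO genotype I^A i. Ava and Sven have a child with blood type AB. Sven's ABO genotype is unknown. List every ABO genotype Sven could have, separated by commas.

For each candidate genotype of Sven, check whether crossing it with I^A i can produce every observed child phenotype.
  I^A I^A → possible child types {A} ✗
  I^A I^B → possible child types {A, B, AB} ✓
  I^A i → possible child types {O, A} ✗
  I^B I^B → possible child types {B, AB} ✓
  I^B i → possible child types {O, A, B, AB} ✓
  i i → possible child types {O, A} ✗

I^A I^B, I^B I^B, I^B i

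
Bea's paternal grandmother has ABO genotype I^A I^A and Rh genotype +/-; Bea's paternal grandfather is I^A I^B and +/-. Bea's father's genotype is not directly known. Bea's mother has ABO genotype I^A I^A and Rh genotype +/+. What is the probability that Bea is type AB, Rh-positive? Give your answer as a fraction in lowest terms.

1/4

Bea's father's ABO genotype from I^A I^A × I^A I^B: 1/2 I^A I^A, 1/2 I^A I^B.
Crossing each possibility with the mother I^A I^A and summing P(type AB): 1/2·0 + 1/2·1/2 = 1/4.
Similarly for Rh via the father's Rh distribution: P(Rh+) = 1.
Independent loci: 1/4 × 1 = 1/4.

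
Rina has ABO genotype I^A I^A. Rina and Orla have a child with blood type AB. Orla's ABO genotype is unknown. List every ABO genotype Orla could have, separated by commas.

I^A I^B, I^B I^B, I^B i

For each candidate genotype of Orla, check whether crossing it with I^A I^A can produce every observed child phenotype.
  I^A I^A → possible child types {A} ✗
  I^A I^B → possible child types {A, AB} ✓
  I^A i → possible child types {A} ✗
  I^B I^B → possible child types {AB} ✓
  I^B i → possible child types {A, AB} ✓
  i i → possible child types {A} ✗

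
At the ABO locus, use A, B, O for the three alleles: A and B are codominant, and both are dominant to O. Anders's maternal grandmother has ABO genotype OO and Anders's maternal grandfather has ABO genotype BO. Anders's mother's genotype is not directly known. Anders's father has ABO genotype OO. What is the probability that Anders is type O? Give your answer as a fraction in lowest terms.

Anders's mother's ABO genotype from OO × BO: 1/2 BO, 1/2 OO.
Crossing each possibility with the father OO and summing P(type O): 1/2·1/2 + 1/2·1 = 3/4.

3/4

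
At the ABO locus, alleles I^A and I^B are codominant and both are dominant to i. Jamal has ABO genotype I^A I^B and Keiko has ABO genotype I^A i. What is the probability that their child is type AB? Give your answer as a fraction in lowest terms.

1/4

ABO cross I^A I^B × I^A i → offspring phenotypes: 1/2 A, 1/4 B, 1/4 AB.
So P(type AB) = 1/4.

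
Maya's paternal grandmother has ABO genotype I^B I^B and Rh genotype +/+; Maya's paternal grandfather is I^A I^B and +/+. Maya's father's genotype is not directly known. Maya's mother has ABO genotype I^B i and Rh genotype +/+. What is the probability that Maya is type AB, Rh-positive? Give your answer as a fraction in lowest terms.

Maya's father's ABO genotype from I^B I^B × I^A I^B: 1/2 I^A I^B, 1/2 I^B I^B.
Crossing each possibility with the mother I^B i and summing P(type AB): 1/2·1/4 + 1/2·0 = 1/8.
Similarly for Rh via the father's Rh distribution: P(Rh+) = 1.
Independent loci: 1/8 × 1 = 1/8.

1/8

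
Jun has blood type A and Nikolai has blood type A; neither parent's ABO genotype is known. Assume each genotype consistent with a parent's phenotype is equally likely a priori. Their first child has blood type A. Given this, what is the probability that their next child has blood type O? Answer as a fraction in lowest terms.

1/20

Possible genotypes: Jun ∈ {I^A I^A, I^A i}; Nikolai ∈ {I^A I^A, I^A i}.
Weight each parental genotype pair by prior × P(type-A child):
  I^A I^A × I^A I^A: posterior weight 4/15; P(next child type O) = 0.
  I^A I^A × I^A i: posterior weight 4/15; P(next child type O) = 0.
  I^A i × I^A I^A: posterior weight 4/15; P(next child type O) = 0.
  I^A i × I^A i: posterior weight 1/5; P(next child type O) = 1/4.
Weighted sum = 1/20.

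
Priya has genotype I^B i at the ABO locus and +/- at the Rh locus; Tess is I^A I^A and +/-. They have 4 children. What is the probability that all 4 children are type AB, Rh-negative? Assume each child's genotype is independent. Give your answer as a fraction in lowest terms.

ABO cross I^B i × I^A I^A → 1/2 A, 1/2 AB.
Rh cross +/- × +/- → 3/4 Rh+, 1/4 Rh-; so P(type AB, Rh-negative) = 1/2 × 1/4 = 1/8 per child.
All 4 independent: (1/8)^4 = 1/4096.

1/4096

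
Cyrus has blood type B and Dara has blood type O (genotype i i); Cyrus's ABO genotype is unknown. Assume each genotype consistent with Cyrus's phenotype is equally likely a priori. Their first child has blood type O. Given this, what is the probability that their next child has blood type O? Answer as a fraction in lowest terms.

1/2

Possible genotypes: Cyrus ∈ {I^B I^B, I^B i}; Dara ∈ {i i}.
Weight each parental genotype pair by prior × P(type-O child):
  I^B i × i i: posterior weight 1; P(next child type O) = 1/2.
Weighted sum = 1/2.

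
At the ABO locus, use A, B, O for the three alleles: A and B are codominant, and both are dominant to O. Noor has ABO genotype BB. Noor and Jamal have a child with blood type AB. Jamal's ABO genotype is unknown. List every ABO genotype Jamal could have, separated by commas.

AA, AB, AO

For each candidate genotype of Jamal, check whether crossing it with BB can produce every observed child phenotype.
  AA → possible child types {AB} ✓
  AB → possible child types {B, AB} ✓
  AO → possible child types {B, AB} ✓
  BB → possible child types {B} ✗
  BO → possible child types {B} ✗
  OO → possible child types {B} ✗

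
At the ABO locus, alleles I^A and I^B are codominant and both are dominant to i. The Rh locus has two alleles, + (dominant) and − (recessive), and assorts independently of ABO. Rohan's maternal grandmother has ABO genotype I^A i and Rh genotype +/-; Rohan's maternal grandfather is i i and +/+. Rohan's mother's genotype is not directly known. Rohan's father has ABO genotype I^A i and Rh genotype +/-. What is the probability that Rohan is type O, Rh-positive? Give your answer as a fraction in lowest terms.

21/64

Rohan's mother's ABO genotype from I^A i × i i: 1/2 I^A i, 1/2 i i.
Crossing each possibility with the father I^A i and summing P(type O): 1/2·1/4 + 1/2·1/2 = 3/8.
Similarly for Rh via the mother's Rh distribution: P(Rh+) = 7/8.
Independent loci: 3/8 × 7/8 = 21/64.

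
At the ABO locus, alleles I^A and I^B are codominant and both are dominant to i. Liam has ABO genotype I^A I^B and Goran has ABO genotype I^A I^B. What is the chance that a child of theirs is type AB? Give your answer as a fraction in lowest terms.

ABO cross I^A I^B × I^A I^B → offspring phenotypes: 1/4 A, 1/4 B, 1/2 AB.
So P(type AB) = 1/2.

1/2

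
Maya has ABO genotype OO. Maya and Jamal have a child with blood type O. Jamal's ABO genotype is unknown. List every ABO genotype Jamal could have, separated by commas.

AO, BO, OO

For each candidate genotype of Jamal, check whether crossing it with OO can produce every observed child phenotype.
  AA → possible child types {A} ✗
  AB → possible child types {A, B} ✗
  AO → possible child types {O, A} ✓
  BB → possible child types {B} ✗
  BO → possible child types {O, B} ✓
  OO → possible child types {O} ✓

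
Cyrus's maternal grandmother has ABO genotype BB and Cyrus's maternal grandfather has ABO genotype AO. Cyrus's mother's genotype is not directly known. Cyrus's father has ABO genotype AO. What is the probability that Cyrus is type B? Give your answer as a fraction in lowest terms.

Cyrus's mother's ABO genotype from BB × AO: 1/2 AB, 1/2 BO.
Crossing each possibility with the father AO and summing P(type B): 1/2·1/4 + 1/2·1/4 = 1/4.

1/4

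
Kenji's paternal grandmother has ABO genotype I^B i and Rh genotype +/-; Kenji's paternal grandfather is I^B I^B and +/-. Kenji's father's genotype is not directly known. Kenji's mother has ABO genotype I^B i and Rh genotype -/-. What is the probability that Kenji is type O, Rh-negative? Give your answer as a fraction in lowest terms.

1/16

Kenji's father's ABO genotype from I^B i × I^B I^B: 1/2 I^B I^B, 1/2 I^B i.
Crossing each possibility with the mother I^B i and summing P(type O): 1/2·0 + 1/2·1/4 = 1/8.
Similarly for Rh via the father's Rh distribution: P(Rh-) = 1/2.
Independent loci: 1/8 × 1/2 = 1/16.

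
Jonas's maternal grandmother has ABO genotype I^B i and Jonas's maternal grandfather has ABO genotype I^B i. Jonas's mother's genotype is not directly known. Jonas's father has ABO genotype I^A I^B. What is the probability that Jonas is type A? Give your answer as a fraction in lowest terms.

1/4

Jonas's mother's ABO genotype from I^B i × I^B i: 1/4 I^B I^B, 1/2 I^B i, 1/4 i i.
Crossing each possibility with the father I^A I^B and summing P(type A): 1/4·0 + 1/2·1/4 + 1/4·1/2 = 1/4.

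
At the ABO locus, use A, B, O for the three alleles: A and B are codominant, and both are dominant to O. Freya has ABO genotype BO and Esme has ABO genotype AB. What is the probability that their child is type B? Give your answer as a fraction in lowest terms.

ABO cross BO × AB → offspring phenotypes: 1/4 A, 1/2 B, 1/4 AB.
So P(type B) = 1/2.

1/2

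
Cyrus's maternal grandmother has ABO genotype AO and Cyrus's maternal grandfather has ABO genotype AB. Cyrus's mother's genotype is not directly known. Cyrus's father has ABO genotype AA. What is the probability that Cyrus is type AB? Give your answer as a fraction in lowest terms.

Cyrus's mother's ABO genotype from AO × AB: 1/4 AA, 1/4 AB, 1/4 AO, 1/4 BO.
Crossing each possibility with the father AA and summing P(type AB): 1/4·0 + 1/4·1/2 + 1/4·0 + 1/4·1/2 = 1/4.

1/4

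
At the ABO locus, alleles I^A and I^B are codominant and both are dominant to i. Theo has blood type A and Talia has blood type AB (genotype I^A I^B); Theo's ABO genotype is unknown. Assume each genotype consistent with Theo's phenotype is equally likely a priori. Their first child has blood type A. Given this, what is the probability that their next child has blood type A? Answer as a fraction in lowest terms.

Possible genotypes: Theo ∈ {I^A I^A, I^A i}; Talia ∈ {I^A I^B}.
Weight each parental genotype pair by prior × P(type-A child):
  I^A I^A × I^A I^B: posterior weight 1/2; P(next child type A) = 1/2.
  I^A i × I^A I^B: posterior weight 1/2; P(next child type A) = 1/2.
Weighted sum = 1/2.

1/2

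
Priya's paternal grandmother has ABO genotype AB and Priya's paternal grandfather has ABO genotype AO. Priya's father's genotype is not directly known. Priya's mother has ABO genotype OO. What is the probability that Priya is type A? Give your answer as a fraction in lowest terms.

Priya's father's ABO genotype from AB × AO: 1/4 AA, 1/4 AB, 1/4 AO, 1/4 BO.
Crossing each possibility with the mother OO and summing P(type A): 1/4·1 + 1/4·1/2 + 1/4·1/2 + 1/4·0 = 1/2.

1/2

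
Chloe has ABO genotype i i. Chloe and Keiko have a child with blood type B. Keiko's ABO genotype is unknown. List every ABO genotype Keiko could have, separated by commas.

For each candidate genotype of Keiko, check whether crossing it with i i can produce every observed child phenotype.
  I^A I^A → possible child types {A} ✗
  I^A I^B → possible child types {A, B} ✓
  I^A i → possible child types {O, A} ✗
  I^B I^B → possible child types {B} ✓
  I^B i → possible child types {O, B} ✓
  i i → possible child types {O} ✗

I^A I^B, I^B I^B, I^B i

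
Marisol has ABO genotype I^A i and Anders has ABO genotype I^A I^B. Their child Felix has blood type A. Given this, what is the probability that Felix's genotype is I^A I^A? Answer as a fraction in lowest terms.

1/2

Cross I^A i × I^A I^B → 1/4 I^A I^A, 1/4 I^A I^B, 1/4 I^A i, 1/4 I^B i.
Type-A genotypes among offspring: I^A I^A (1/4), I^A i (1/4); total 1/2.
P(I^A I^A | type A) = (1/4) / (1/2) = 1/2.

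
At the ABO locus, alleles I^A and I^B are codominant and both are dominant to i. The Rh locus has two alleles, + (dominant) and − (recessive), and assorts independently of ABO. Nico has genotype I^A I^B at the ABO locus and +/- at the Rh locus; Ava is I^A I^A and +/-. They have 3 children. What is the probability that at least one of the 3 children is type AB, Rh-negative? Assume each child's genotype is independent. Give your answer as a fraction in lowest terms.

169/512

ABO cross I^A I^B × I^A I^A → 1/2 A, 1/2 AB.
Rh cross +/- × +/- → 3/4 Rh+, 1/4 Rh-; so P(type AB, Rh-negative) = 1/2 × 1/4 = 1/8 per child.
P(none) = (7/8)^3 = 343/512; P(at least one) = 1 − 343/512 = 169/512.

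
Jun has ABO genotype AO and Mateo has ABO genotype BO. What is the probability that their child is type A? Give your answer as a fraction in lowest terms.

ABO cross AO × BO → offspring phenotypes: 1/4 O, 1/4 A, 1/4 B, 1/4 AB.
So P(type A) = 1/4.

1/4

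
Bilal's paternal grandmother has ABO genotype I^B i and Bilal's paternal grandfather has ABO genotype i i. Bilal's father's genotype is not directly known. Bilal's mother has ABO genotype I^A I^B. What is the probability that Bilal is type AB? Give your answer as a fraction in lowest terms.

Bilal's father's ABO genotype from I^B i × i i: 1/2 I^B i, 1/2 i i.
Crossing each possibility with the mother I^A I^B and summing P(type AB): 1/2·1/4 + 1/2·0 = 1/8.

1/8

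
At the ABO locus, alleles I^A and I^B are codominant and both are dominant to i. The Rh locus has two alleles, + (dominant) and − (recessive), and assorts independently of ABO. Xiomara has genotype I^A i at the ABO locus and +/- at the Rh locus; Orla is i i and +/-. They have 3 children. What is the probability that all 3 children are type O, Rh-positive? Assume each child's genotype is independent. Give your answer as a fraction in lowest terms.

27/512

ABO cross I^A i × i i → 1/2 O, 1/2 A.
Rh cross +/- × +/- → 3/4 Rh+, 1/4 Rh-; so P(type O, Rh-positive) = 1/2 × 3/4 = 3/8 per child.
All 3 independent: (3/8)^3 = 27/512.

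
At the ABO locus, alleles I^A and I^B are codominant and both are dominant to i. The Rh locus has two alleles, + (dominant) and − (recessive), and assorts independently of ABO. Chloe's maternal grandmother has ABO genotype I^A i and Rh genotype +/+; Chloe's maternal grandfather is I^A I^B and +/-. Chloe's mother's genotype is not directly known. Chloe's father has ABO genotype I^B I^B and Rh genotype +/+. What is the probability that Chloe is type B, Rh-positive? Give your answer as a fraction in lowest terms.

Chloe's mother's ABO genotype from I^A i × I^A I^B: 1/4 I^A I^A, 1/4 I^A I^B, 1/4 I^A i, 1/4 I^B i.
Crossing each possibility with the father I^B I^B and summing P(type B): 1/4·0 + 1/4·1/2 + 1/4·1/2 + 1/4·1 = 1/2.
Similarly for Rh via the mother's Rh distribution: P(Rh+) = 1.
Independent loci: 1/2 × 1 = 1/2.

1/2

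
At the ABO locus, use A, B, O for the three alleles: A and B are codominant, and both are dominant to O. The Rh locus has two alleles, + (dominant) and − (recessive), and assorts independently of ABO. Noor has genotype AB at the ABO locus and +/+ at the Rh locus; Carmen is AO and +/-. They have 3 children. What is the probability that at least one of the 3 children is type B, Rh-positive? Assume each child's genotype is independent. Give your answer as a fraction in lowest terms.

37/64

ABO cross AB × AO → 1/2 A, 1/4 B, 1/4 AB.
Rh cross +/+ × +/- → 1 Rh+; so P(type B, Rh-positive) = 1/4 × 1 = 1/4 per child.
P(none) = (3/4)^3 = 27/64; P(at least one) = 1 − 27/64 = 37/64.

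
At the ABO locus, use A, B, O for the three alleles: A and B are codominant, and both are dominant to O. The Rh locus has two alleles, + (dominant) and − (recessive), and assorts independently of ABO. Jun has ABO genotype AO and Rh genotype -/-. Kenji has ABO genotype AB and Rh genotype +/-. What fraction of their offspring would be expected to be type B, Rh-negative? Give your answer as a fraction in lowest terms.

1/8

ABO cross AO × AB → offspring phenotypes: 1/2 A, 1/4 B, 1/4 AB.
Rh cross -/- × +/- → 1/2 Rh+, 1/2 Rh-.
Independent loci: P(type B, Rh-negative) = 1/4 × 1/2 = 1/8.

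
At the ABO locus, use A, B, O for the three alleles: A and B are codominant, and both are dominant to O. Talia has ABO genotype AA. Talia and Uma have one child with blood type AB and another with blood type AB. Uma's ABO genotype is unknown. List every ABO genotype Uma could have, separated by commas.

For each candidate genotype of Uma, check whether crossing it with AA can produce every observed child phenotype.
  AA → possible child types {A} ✗
  AB → possible child types {A, AB} ✓
  AO → possible child types {A} ✗
  BB → possible child types {AB} ✓
  BO → possible child types {A, AB} ✓
  OO → possible child types {A} ✗

AB, BB, BO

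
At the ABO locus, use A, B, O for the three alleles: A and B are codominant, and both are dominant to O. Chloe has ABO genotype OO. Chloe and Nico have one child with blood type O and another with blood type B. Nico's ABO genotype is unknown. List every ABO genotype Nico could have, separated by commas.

BO

For each candidate genotype of Nico, check whether crossing it with OO can produce every observed child phenotype.
  AA → possible child types {A} ✗
  AB → possible child types {A, B} ✗
  AO → possible child types {O, A} ✗
  BB → possible child types {B} ✗
  BO → possible child types {O, B} ✓
  OO → possible child types {O} ✗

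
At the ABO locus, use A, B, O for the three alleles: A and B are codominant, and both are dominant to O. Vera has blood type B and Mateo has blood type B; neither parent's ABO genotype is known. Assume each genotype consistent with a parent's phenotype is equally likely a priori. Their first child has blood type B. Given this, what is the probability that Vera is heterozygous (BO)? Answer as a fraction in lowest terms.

7/15

Possible genotypes: Vera ∈ {BB, BO}; Mateo ∈ {BB, BO}.
Weight each parental genotype pair by prior × P(type-B child):
  BB × BB: posterior weight 4/15.
  BB × BO: posterior weight 4/15.
  BO × BB: posterior weight 4/15.
  BO × BO: posterior weight 1/5.
Sum the posterior weight over pairs where Vera is BO: 7/15.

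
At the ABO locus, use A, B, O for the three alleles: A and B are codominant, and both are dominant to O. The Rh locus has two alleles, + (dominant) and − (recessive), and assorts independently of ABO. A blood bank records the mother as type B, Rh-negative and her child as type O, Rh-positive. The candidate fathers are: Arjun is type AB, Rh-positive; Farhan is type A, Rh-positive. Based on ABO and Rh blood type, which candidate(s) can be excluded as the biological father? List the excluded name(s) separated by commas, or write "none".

Arjun

A candidate is excluded only if no genotype consistent with his phenotype could produce a type O, Rh-positive child with a type B, Rh-negative mother.
Arjun (type AB, Rh+): no genotype consistent with that phenotype can produce a type-O Rh+ child with a type-B mother.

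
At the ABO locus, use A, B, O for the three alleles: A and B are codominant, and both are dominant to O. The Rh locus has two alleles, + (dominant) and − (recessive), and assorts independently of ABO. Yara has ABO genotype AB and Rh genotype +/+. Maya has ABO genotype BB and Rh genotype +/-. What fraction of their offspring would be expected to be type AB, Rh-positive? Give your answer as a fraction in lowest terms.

ABO cross AB × BB → offspring phenotypes: 1/2 B, 1/2 AB.
Rh cross +/+ × +/- → 1 Rh+.
Independent loci: P(type AB, Rh-positive) = 1/2 × 1 = 1/2.

1/2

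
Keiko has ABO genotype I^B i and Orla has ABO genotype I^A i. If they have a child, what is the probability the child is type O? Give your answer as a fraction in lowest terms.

1/4

ABO cross I^B i × I^A i → offspring phenotypes: 1/4 O, 1/4 A, 1/4 B, 1/4 AB.
So P(type O) = 1/4.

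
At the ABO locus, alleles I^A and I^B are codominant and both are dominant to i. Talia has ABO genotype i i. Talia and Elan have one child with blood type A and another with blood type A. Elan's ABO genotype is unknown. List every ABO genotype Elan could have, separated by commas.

For each candidate genotype of Elan, check whether crossing it with i i can produce every observed child phenotype.
  I^A I^A → possible child types {A} ✓
  I^A I^B → possible child types {A, B} ✓
  I^A i → possible child types {O, A} ✓
  I^B I^B → possible child types {B} ✗
  I^B i → possible child types {O, B} ✗
  i i → possible child types {O} ✗

I^A I^A, I^A I^B, I^A i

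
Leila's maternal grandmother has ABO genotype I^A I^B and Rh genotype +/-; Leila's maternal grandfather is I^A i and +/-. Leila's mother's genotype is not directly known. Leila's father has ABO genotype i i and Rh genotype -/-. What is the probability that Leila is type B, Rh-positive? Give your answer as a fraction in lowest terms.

1/8

Leila's mother's ABO genotype from I^A I^B × I^A i: 1/4 I^A I^A, 1/4 I^A I^B, 1/4 I^A i, 1/4 I^B i.
Crossing each possibility with the father i i and summing P(type B): 1/4·0 + 1/4·1/2 + 1/4·0 + 1/4·1/2 = 1/4.
Similarly for Rh via the mother's Rh distribution: P(Rh+) = 1/2.
Independent loci: 1/4 × 1/2 = 1/8.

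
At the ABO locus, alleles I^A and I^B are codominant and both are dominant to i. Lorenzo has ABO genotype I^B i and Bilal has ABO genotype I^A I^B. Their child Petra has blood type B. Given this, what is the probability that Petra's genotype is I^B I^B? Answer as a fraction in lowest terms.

Cross I^B i × I^A I^B → 1/4 I^A I^B, 1/4 I^A i, 1/4 I^B I^B, 1/4 I^B i.
Type-B genotypes among offspring: I^B I^B (1/4), I^B i (1/4); total 1/2.
P(I^B I^B | type B) = (1/4) / (1/2) = 1/2.

1/2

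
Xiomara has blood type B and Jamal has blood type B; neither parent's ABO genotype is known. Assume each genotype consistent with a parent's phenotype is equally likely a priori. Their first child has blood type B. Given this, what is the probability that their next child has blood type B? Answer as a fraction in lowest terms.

Possible genotypes: Xiomara ∈ {I^B I^B, I^B i}; Jamal ∈ {I^B I^B, I^B i}.
Weight each parental genotype pair by prior × P(type-B child):
  I^B I^B × I^B I^B: posterior weight 4/15; P(next child type B) = 1.
  I^B I^B × I^B i: posterior weight 4/15; P(next child type B) = 1.
  I^B i × I^B I^B: posterior weight 4/15; P(next child type B) = 1.
  I^B i × I^B i: posterior weight 1/5; P(next child type B) = 3/4.
Weighted sum = 19/20.

19/20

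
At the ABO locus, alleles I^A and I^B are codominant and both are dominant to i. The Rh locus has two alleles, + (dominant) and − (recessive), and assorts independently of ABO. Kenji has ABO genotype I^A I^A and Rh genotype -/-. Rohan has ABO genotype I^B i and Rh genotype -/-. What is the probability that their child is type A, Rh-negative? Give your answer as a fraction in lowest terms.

ABO cross I^A I^A × I^B i → offspring phenotypes: 1/2 A, 1/2 AB.
Rh cross -/- × -/- → 1 Rh-.
Independent loci: P(type A, Rh-negative) = 1/2 × 1 = 1/2.

1/2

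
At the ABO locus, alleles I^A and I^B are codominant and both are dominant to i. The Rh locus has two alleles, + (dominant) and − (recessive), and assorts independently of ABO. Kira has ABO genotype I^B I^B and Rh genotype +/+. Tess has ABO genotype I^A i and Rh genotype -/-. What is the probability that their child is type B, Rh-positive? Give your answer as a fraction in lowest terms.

ABO cross I^B I^B × I^A i → offspring phenotypes: 1/2 B, 1/2 AB.
Rh cross +/+ × -/- → 1 Rh+.
Independent loci: P(type B, Rh-positive) = 1/2 × 1 = 1/2.

1/2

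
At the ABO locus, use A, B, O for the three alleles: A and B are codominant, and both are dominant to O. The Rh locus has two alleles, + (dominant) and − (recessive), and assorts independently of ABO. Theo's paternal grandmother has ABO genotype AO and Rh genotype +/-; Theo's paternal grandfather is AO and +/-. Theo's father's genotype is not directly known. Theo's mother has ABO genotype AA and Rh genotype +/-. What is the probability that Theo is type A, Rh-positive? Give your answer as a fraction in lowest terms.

3/4

Theo's father's ABO genotype from AO × AO: 1/4 AA, 1/2 AO, 1/4 OO.
Crossing each possibility with the mother AA and summing P(type A): 1/4·1 + 1/2·1 + 1/4·1 = 1.
Similarly for Rh via the father's Rh distribution: P(Rh+) = 3/4.
Independent loci: 1 × 3/4 = 3/4.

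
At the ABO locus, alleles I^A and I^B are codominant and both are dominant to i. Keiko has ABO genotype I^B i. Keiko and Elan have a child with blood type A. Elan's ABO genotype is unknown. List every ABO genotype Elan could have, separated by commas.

I^A I^A, I^A I^B, I^A i

For each candidate genotype of Elan, check whether crossing it with I^B i can produce every observed child phenotype.
  I^A I^A → possible child types {A, AB} ✓
  I^A I^B → possible child types {A, B, AB} ✓
  I^A i → possible child types {O, A, B, AB} ✓
  I^B I^B → possible child types {B} ✗
  I^B i → possible child types {O, B} ✗
  i i → possible child types {O, B} ✗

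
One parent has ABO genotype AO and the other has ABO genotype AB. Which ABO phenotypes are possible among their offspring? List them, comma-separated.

Gametes from AO × AB give offspring ABO genotypes AA, AB, AO, BO, i.e. phenotypes A, B, AB.

A, B, AB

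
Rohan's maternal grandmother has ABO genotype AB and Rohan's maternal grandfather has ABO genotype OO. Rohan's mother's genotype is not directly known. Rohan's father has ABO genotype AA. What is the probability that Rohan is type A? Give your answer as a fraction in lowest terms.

Rohan's mother's ABO genotype from AB × OO: 1/2 AO, 1/2 BO.
Crossing each possibility with the father AA and summing P(type A): 1/2·1 + 1/2·1/2 = 3/4.

3/4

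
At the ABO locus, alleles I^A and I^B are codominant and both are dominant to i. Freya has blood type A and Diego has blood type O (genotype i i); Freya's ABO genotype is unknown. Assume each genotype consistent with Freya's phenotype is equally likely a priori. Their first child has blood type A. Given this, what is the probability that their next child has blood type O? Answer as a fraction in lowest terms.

Possible genotypes: Freya ∈ {I^A I^A, I^A i}; Diego ∈ {i i}.
Weight each parental genotype pair by prior × P(type-A child):
  I^A I^A × i i: posterior weight 2/3; P(next child type O) = 0.
  I^A i × i i: posterior weight 1/3; P(next child type O) = 1/2.
Weighted sum = 1/6.

1/6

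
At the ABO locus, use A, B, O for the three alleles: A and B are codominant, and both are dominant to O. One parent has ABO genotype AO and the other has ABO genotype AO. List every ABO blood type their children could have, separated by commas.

O, A

Gametes from AO × AO give offspring ABO genotypes AA, AO, OO, i.e. phenotypes O, A.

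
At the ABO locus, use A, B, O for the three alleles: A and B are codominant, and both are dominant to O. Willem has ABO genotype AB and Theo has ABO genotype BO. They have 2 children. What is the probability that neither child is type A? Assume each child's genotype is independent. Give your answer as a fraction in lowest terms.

ABO cross AB × BO → 1/4 A, 1/2 B, 1/4 AB.
So P(type A) = 1/4 per child.
P(not type A) = 3/4 for one child; (3/4)^2 = 9/16.

9/16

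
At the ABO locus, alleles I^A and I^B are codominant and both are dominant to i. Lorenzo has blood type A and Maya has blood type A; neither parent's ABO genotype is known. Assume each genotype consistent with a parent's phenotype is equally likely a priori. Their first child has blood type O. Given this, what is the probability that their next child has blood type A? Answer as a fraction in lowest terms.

3/4

Possible genotypes: Lorenzo ∈ {I^A I^A, I^A i}; Maya ∈ {I^A I^A, I^A i}.
Weight each parental genotype pair by prior × P(type-O child):
  I^A i × I^A i: posterior weight 1; P(next child type A) = 3/4.
Weighted sum = 3/4.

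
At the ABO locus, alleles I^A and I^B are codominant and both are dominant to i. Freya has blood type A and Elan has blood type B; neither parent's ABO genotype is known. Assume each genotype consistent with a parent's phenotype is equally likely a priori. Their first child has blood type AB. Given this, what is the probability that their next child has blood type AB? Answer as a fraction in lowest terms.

Possible genotypes: Freya ∈ {I^A I^A, I^A i}; Elan ∈ {I^B I^B, I^B i}.
Weight each parental genotype pair by prior × P(type-AB child):
  I^A I^A × I^B I^B: posterior weight 4/9; P(next child type AB) = 1.
  I^A I^A × I^B i: posterior weight 2/9; P(next child type AB) = 1/2.
  I^A i × I^B I^B: posterior weight 2/9; P(next child type AB) = 1/2.
  I^A i × I^B i: posterior weight 1/9; P(next child type AB) = 1/4.
Weighted sum = 25/36.

25/36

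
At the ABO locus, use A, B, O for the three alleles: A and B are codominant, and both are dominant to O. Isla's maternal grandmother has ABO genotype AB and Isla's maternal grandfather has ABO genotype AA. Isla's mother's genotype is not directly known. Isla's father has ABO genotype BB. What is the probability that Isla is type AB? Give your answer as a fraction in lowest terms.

Isla's mother's ABO genotype from AB × AA: 1/2 AA, 1/2 AB.
Crossing each possibility with the father BB and summing P(type AB): 1/2·1 + 1/2·1/2 = 3/4.

3/4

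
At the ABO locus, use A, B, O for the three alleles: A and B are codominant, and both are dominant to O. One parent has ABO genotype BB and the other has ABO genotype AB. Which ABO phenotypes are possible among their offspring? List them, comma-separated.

B, AB

Gametes from BB × AB give offspring ABO genotypes AB, BB, i.e. phenotypes B, AB.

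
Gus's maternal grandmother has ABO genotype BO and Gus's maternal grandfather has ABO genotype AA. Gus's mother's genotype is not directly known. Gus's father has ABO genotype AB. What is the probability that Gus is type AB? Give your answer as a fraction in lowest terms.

3/8

Gus's mother's ABO genotype from BO × AA: 1/2 AB, 1/2 AO.
Crossing each possibility with the father AB and summing P(type AB): 1/2·1/2 + 1/2·1/4 = 3/8.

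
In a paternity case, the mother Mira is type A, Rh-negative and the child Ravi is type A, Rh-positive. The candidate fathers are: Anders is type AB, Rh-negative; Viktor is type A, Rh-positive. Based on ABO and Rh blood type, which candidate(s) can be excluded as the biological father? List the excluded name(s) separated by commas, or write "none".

Anders

A candidate is excluded only if no genotype consistent with his phenotype could produce a type A, Rh-positive child with a type A, Rh-negative mother.
Anders (type AB, Rh-): no genotype consistent with that phenotype can produce a type-A Rh+ child with a type-A mother.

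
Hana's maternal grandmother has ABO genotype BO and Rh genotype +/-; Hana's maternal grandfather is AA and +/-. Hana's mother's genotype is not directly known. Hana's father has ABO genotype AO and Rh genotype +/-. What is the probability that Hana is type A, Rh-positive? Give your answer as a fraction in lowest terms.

15/32

Hana's mother's ABO genotype from BO × AA: 1/2 AB, 1/2 AO.
Crossing each possibility with the father AO and summing P(type A): 1/2·1/2 + 1/2·3/4 = 5/8.
Similarly for Rh via the mother's Rh distribution: P(Rh+) = 3/4.
Independent loci: 5/8 × 3/4 = 15/32.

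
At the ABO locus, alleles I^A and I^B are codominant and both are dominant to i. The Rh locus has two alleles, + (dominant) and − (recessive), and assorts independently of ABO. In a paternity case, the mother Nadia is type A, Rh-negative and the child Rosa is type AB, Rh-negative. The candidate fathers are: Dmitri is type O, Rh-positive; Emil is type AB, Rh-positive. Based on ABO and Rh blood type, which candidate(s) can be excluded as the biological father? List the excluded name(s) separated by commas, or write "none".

Dmitri

A candidate is excluded only if no genotype consistent with his phenotype could produce a type AB, Rh-negative child with a type A, Rh-negative mother.
Dmitri (type O, Rh+): no genotype consistent with that phenotype can produce a type-AB Rh- child with a type-A mother.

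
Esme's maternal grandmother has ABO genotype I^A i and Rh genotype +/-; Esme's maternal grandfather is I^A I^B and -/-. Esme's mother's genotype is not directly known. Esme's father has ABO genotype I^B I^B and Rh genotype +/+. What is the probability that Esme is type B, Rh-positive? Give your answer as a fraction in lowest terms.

1/2

Esme's mother's ABO genotype from I^A i × I^A I^B: 1/4 I^A I^A, 1/4 I^A I^B, 1/4 I^A i, 1/4 I^B i.
Crossing each possibility with the father I^B I^B and summing P(type B): 1/4·0 + 1/4·1/2 + 1/4·1/2 + 1/4·1 = 1/2.
Similarly for Rh via the mother's Rh distribution: P(Rh+) = 1.
Independent loci: 1/2 × 1 = 1/2.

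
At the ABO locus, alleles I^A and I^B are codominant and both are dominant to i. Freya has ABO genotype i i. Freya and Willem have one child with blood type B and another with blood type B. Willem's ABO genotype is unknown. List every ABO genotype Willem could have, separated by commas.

I^A I^B, I^B I^B, I^B i

For each candidate genotype of Willem, check whether crossing it with i i can produce every observed child phenotype.
  I^A I^A → possible child types {A} ✗
  I^A I^B → possible child types {A, B} ✓
  I^A i → possible child types {O, A} ✗
  I^B I^B → possible child types {B} ✓
  I^B i → possible child types {O, B} ✓
  i i → possible child types {O} ✗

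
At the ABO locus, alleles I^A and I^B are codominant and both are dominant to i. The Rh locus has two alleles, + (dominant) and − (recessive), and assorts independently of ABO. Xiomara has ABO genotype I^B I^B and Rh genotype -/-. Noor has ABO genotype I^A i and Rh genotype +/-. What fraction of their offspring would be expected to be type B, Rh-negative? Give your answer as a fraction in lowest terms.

1/4

ABO cross I^B I^B × I^A i → offspring phenotypes: 1/2 B, 1/2 AB.
Rh cross -/- × +/- → 1/2 Rh+, 1/2 Rh-.
Independent loci: P(type B, Rh-negative) = 1/2 × 1/2 = 1/4.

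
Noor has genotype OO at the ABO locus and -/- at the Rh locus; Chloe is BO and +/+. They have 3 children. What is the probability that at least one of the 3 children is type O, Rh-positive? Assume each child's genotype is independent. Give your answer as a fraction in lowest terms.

ABO cross OO × BO → 1/2 O, 1/2 B.
Rh cross -/- × +/+ → 1 Rh+; so P(type O, Rh-positive) = 1/2 × 1 = 1/2 per child.
P(none) = (1/2)^3 = 1/8; P(at least one) = 1 − 1/8 = 7/8.

7/8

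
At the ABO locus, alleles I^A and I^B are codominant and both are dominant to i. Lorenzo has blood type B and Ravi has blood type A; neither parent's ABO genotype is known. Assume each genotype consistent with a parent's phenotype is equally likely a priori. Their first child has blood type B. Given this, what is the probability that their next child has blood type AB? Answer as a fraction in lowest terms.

5/12

Possible genotypes: Lorenzo ∈ {I^B I^B, I^B i}; Ravi ∈ {I^A I^A, I^A i}.
Weight each parental genotype pair by prior × P(type-B child):
  I^B I^B × I^A i: posterior weight 2/3; P(next child type AB) = 1/2.
  I^B i × I^A i: posterior weight 1/3; P(next child type AB) = 1/4.
Weighted sum = 5/12.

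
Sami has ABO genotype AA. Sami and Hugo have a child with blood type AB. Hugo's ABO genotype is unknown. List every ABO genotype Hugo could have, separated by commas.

AB, BB, BO

For each candidate genotype of Hugo, check whether crossing it with AA can produce every observed child phenotype.
  AA → possible child types {A} ✗
  AB → possible child types {A, AB} ✓
  AO → possible child types {A} ✗
  BB → possible child types {AB} ✓
  BO → possible child types {A, AB} ✓
  OO → possible child types {A} ✗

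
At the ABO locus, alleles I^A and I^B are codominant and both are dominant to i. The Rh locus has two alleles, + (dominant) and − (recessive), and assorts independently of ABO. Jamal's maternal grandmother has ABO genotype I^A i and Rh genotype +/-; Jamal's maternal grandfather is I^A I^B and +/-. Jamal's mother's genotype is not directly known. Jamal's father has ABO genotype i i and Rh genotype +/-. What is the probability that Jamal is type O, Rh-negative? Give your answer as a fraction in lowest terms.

1/16

Jamal's mother's ABO genotype from I^A i × I^A I^B: 1/4 I^A I^A, 1/4 I^A I^B, 1/4 I^A i, 1/4 I^B i.
Crossing each possibility with the father i i and summing P(type O): 1/4·0 + 1/4·0 + 1/4·1/2 + 1/4·1/2 = 1/4.
Similarly for Rh via the mother's Rh distribution: P(Rh-) = 1/4.
Independent loci: 1/4 × 1/4 = 1/16.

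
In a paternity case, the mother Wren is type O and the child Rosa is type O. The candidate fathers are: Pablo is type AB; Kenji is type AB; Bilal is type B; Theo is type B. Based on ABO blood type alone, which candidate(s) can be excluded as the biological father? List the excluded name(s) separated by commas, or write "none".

A candidate is excluded only if no genotype consistent with his phenotype could produce a type O child with a type O mother.
Pablo (type AB): no genotype consistent with that phenotype can produce a type-O child with a type-O mother.
Kenji (type AB): no genotype consistent with that phenotype can produce a type-O child with a type-O mother.

Pablo, Kenji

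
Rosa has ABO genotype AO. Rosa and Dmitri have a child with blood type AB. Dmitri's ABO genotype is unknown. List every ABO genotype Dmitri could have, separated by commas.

AB, BB, BO

For each candidate genotype of Dmitri, check whether crossing it with AO can produce every observed child phenotype.
  AA → possible child types {A} ✗
  AB → possible child types {A, B, AB} ✓
  AO → possible child types {O, A} ✗
  BB → possible child types {B, AB} ✓
  BO → possible child types {O, A, B, AB} ✓
  OO → possible child types {O, A} ✗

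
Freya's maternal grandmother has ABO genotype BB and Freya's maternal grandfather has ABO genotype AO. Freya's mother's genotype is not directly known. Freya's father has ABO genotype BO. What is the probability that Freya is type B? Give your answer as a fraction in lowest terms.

5/8

Freya's mother's ABO genotype from BB × AO: 1/2 AB, 1/2 BO.
Crossing each possibility with the father BO and summing P(type B): 1/2·1/2 + 1/2·3/4 = 5/8.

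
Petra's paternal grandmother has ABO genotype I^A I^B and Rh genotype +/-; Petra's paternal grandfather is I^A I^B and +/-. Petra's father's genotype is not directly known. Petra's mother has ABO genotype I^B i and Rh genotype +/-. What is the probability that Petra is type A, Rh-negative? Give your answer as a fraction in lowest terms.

Petra's father's ABO genotype from I^A I^B × I^A I^B: 1/4 I^A I^A, 1/2 I^A I^B, 1/4 I^B I^B.
Crossing each possibility with the mother I^B i and summing P(type A): 1/4·1/2 + 1/2·1/4 + 1/4·0 = 1/4.
Similarly for Rh via the father's Rh distribution: P(Rh-) = 1/4.
Independent loci: 1/4 × 1/4 = 1/16.

1/16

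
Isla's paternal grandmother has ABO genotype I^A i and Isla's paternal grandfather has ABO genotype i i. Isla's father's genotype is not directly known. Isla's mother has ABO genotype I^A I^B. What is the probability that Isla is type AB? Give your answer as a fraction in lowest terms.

1/8

Isla's father's ABO genotype from I^A i × i i: 1/2 I^A i, 1/2 i i.
Crossing each possibility with the mother I^A I^B and summing P(type AB): 1/2·1/4 + 1/2·0 = 1/8.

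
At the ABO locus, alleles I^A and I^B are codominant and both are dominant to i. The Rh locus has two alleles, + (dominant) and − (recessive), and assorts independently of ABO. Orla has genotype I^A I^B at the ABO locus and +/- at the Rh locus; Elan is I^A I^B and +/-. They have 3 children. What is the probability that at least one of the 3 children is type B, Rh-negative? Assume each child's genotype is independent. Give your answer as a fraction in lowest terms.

ABO cross I^A I^B × I^A I^B → 1/4 A, 1/4 B, 1/2 AB.
Rh cross +/- × +/- → 3/4 Rh+, 1/4 Rh-; so P(type B, Rh-negative) = 1/4 × 1/4 = 1/16 per child.
P(none) = (15/16)^3 = 3375/4096; P(at least one) = 1 − 3375/4096 = 721/4096.

721/4096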